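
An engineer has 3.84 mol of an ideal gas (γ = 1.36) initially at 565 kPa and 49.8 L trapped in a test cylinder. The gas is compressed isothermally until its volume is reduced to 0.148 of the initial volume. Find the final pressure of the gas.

T₁ = P₁V₁/(nR) = 565×49.8/(3.84×8.314) = 881 K.
Isothermal: T stays 881 K; PV = const ⇒ V₂ = 7.37 L, P₂ = 3820 kPa.

3820 kPa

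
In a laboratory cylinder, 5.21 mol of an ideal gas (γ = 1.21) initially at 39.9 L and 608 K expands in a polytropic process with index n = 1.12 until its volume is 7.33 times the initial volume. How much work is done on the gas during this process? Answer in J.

P₁ = nRT₁/V₁ = 5.21×8.314×608/39.9 = 660 kPa.
Polytropic n=1.12: T₂ = T₁(V₁/V₂)^(n−1) = 608×(0.136)^0.12 = 479 K; P₂ = P₁(V₁/V₂)^n = 70.9 kPa.
W = (P₁V₁−P₂V₂)/(n−1) = (660×39.9−70.9×292)/0.12 = 46700 J.
Work done on the gas = −W_by = -46700 J.

-46700 J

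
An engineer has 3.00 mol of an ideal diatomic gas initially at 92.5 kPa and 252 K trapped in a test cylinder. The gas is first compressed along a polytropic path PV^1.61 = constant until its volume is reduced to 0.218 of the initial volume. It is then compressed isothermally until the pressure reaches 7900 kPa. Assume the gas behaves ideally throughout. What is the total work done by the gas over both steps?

-47500 J

V₁ = nRT₁/P₁ = 3.00×8.314×252/92.5 = 68.0 L.
Step 1 — Polytropic n=1.61: T₂ = T₁(V₁/V₂)^(n−1) = 252×(4.59)^0.61 = 638 K; P₂ = P₁(V₁/V₂)^n = 1070 kPa.
W = (P₁V₁−P₂V₂)/(n−1) = (92.5×68.0−1070×14.8)/0.61 = -15800 J.
ΔU = nCvΔT = 3.00×20.8×(638−252) = 24100 J.
Q = ΔU + W = 8290 J.
State after step 1: P = 1070 kPa, V = 14.8 L, T = 638 K.
Step 2 — Isothermal: T stays 638 K; PV = const ⇒ V₂ = 2.01 L, P₂ = 7900 kPa.
ΔU = 0 (ideal gas, T constant).
W = nRT ln(V₂/V₁) = 3.00×8.314×638×ln(0.136) = -31800 J.
Q = ΔU + W = -31800 J.
Net over both steps: W = -47500 J, Q = -23500 J, ΔU = 24100 J.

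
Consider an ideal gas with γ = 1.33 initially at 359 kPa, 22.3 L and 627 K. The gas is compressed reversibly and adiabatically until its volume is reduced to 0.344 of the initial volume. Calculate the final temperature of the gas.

892 K

Adiabatic: TV^(γ−1) = const ⇒ T₂ = 627×(2.91)^0.330 = 892 K; PV^γ = const ⇒ P₂ = 1480 kPa.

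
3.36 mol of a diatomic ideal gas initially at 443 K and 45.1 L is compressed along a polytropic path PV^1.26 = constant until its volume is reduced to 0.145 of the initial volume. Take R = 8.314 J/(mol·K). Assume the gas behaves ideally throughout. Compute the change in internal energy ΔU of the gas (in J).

20200 J

P₁ = nRT₁/V₁ = 3.36×8.314×443/45.1 = 274 kPa.
Polytropic n=1.26: T₂ = T₁(V₁/V₂)^(n−1) = 443×(6.90)^0.26 = 732 K; P₂ = P₁(V₁/V₂)^n = 3130 kPa.
For an ideal gas ΔU = nCvΔT with Cv = (5/2)R = 20.8 J/(mol·K).
ΔU = 3.36×20.8×(732−443) = 20200 J.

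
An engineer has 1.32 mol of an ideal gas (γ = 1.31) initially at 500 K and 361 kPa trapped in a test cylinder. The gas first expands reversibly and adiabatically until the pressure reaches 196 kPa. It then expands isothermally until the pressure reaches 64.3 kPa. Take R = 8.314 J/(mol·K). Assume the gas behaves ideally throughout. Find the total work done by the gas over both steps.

7670 J

V₁ = nRT₁/P₁ = 1.32×8.314×500/361 = 15.2 L.
Step 1 — Adiabatic: T₂/T₁ = (P₂/P₁)^((γ−1)/γ) ⇒ T₂ = 500×(0.543)^0.237 = 433 K; V₂ = 24.2 L.
ΔU = nCvΔT = 1.32×26.8×(433−500) = -2380 J.
Q = 0 for an adiabatic process, so W = −ΔU = 2380 J.
State after step 1: P = 196 kPa, V = 24.2 L, T = 433 K.
Step 2 — Isothermal: T stays 433 K; PV = const ⇒ V₂ = 73.9 L, P₂ = 64.3 kPa.
ΔU = 0 (ideal gas, T constant).
W = nRT ln(V₂/V₁) = 1.32×8.314×433×ln(3.05) = 5290 J.
Q = ΔU + W = 5290 J.
Net over both steps: W = 7670 J, Q = 5290 J, ΔU = -2380 J.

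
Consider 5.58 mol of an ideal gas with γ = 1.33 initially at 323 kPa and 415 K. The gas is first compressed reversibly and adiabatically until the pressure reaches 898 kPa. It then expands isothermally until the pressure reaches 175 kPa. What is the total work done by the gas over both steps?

V₁ = nRT₁/P₁ = 5.58×8.314×415/323 = 59.6 L.
Step 1 — Adiabatic: T₂/T₁ = (P₂/P₁)^((γ−1)/γ) ⇒ T₂ = 415×(2.78)^0.248 = 535 K; V₂ = 27.6 L.
ΔU = nCvΔT = 5.58×25.2×(535−415) = 16800 J.
Q = 0 for an adiabatic process, so W = −ΔU = -16800 J.
State after step 1: P = 898 kPa, V = 27.6 L, T = 535 K.
Step 2 — Isothermal: T stays 535 K; PV = const ⇒ V₂ = 142 L, P₂ = 175 kPa.
ΔU = 0 (ideal gas, T constant).
W = nRT ln(V₂/V₁) = 5.58×8.314×535×ln(5.13) = 40600 J.
Q = ΔU + W = 40600 J.
Net over both steps: W = 23700 J, Q = 40600 J, ΔU = 16800 J.

23700 J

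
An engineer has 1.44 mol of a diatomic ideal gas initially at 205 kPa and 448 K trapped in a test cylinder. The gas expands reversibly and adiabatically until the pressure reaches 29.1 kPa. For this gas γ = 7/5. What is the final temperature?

V₁ = nRT₁/P₁ = 1.44×8.314×448/205 = 26.2 L.
Adiabatic: T₂/T₁ = (P₂/P₁)^((γ−1)/γ) ⇒ T₂ = 448×(0.142)^0.286 = 256 K; V₂ = 106 L.

256 K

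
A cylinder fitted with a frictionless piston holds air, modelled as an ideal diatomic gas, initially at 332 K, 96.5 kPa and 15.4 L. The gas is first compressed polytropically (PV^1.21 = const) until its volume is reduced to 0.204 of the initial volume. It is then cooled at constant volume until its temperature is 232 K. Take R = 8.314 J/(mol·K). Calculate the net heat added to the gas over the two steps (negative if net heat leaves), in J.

n = P₁V₁/(RT₁) = 96.5×15.4/(8.314×332) = 0.538 mol.
Step 1 — Polytropic n=1.21: T₂ = T₁(V₁/V₂)^(n−1) = 332×(4.90)^0.21 = 464 K; P₂ = P₁(V₁/V₂)^n = 661 kPa.
W = (P₁V₁−P₂V₂)/(n−1) = (96.5×15.4−661×3.14)/0.21 = -2800 J.
ΔU = nCvΔT = 0.538×20.8×(464−332) = 1470 J.
Q = ΔU + W = -1330 J.
State after step 1: P = 661 kPa, V = 3.14 L, T = 464 K.
Step 2 — Isochoric: V stays 3.14 L; P/T = const ⇒ T₂ = 232 K, P₂ = 331 kPa.
W = 0 (no volume change).
ΔU = nCvΔT = 0.538×20.8×(232−464) = -2590 J.
Q = ΔU = -2590 J.
Net over both steps: W = -2800 J, Q = -3920 J, ΔU = -1120 J.

-3920 J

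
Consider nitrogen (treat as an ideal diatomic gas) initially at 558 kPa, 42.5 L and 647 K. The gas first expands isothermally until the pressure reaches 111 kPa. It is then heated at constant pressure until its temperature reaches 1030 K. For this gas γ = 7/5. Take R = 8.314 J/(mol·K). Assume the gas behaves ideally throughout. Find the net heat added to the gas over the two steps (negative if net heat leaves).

87400 J

n = P₁V₁/(RT₁) = 558×42.5/(8.314×647) = 4.41 mol.
Step 1 — Isothermal: T stays 647 K; PV = const ⇒ V₂ = 214 L, P₂ = 111 kPa.
ΔU = 0 (ideal gas, T constant).
W = nRT ln(V₂/V₁) = 4.41×8.314×647×ln(5.03) = 38300 J.
Q = ΔU + W = 38300 J.
State after step 1: P = 111 kPa, V = 214 L, T = 647 K.
Step 2 — Isobaric: P stays 111 kPa; V/T = const ⇒ T₂ = 1030 K, V₂ = 340 L.
W = PΔV = 111×(340−214) kPa·L = 14000 J.
ΔU = nCvΔT = 4.41×20.8×(1030−647) = 35100 J.
Q = ΔU + W = nCpΔT = 49100 J.
Net over both steps: W = 52300 J, Q = 87400 J, ΔU = 35100 J.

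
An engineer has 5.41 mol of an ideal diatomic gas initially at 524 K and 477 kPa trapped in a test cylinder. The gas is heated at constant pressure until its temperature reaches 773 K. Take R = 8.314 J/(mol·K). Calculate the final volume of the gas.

V₁ = nRT₁/P₁ = 5.41×8.314×524/477 = 49.4 L.
Isobaric: P stays 477 kPa; V/T = const ⇒ T₂ = 773 K, V₂ = 72.9 L.

72.9 L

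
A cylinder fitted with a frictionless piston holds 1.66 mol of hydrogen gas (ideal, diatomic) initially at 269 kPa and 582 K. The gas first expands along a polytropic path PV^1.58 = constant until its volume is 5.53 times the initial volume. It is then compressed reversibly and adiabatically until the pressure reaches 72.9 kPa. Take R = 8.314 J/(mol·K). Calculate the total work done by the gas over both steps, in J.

V₁ = nRT₁/P₁ = 1.66×8.314×582/269 = 29.9 L.
Step 1 — Polytropic n=1.58: T₂ = T₁(V₁/V₂)^(n−1) = 582×(0.181)^0.58 = 216 K; P₂ = P₁(V₁/V₂)^n = 18.0 kPa.
W = (P₁V₁−P₂V₂)/(n−1) = (269×29.9−18.0×165)/0.58 = 8710 J.
ΔU = nCvΔT = 1.66×20.8×(216−582) = -12600 J.
Q = ΔU + W = -3920 J.
State after step 1: P = 18.0 kPa, V = 165 L, T = 216 K.
Step 2 — Adiabatic: T₂/T₁ = (P₂/P₁)^((γ−1)/γ) ⇒ T₂ = 216×(4.04)^0.286 = 322 K; V₂ = 60.9 L.
ΔU = nCvΔT = 1.66×20.8×(322−216) = 3650 J.
Q = 0 for an adiabatic process, so W = −ΔU = -3650 J.
Net over both steps: W = 5060 J, Q = -3920 J, ΔU = -8980 J.

5060 J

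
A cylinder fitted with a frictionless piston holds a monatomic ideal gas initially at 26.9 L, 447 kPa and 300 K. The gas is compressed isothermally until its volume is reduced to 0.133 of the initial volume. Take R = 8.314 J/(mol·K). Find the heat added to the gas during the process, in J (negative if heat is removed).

n = P₁V₁/(RT₁) = 447×26.9/(8.314×300) = 4.82 mol.
Isothermal: T stays 300 K; PV = const ⇒ V₂ = 3.58 L, P₂ = 3360 kPa.
ΔU = 0 (ideal gas, T constant).
W = nRT ln(V₂/V₁) = 4.82×8.314×300×ln(0.133) = -24300 J.
Q = ΔU + W = -24300 J.

-24300 J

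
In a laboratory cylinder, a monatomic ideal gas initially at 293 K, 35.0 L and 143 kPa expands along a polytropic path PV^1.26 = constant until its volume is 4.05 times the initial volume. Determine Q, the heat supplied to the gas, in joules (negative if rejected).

n = P₁V₁/(RT₁) = 143×35.0/(8.314×293) = 2.05 mol.
Polytropic n=1.26: T₂ = T₁(V₁/V₂)^(n−1) = 293×(0.247)^0.26 = 204 K; P₂ = P₁(V₁/V₂)^n = 24.5 kPa.
W = (P₁V₁−P₂V₂)/(n−1) = (143×35.0−24.5×142)/0.26 = 5870 J.
ΔU = nCvΔT = 2.05×12.5×(204−293) = -2290 J.
Q = ΔU + W = 3580 J.

3580 J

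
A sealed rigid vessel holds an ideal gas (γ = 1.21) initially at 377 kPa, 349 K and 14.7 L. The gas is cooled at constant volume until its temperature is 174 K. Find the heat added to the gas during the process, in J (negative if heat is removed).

n = P₁V₁/(RT₁) = 377×14.7/(8.314×349) = 1.91 mol.
Isochoric: V stays 14.7 L; P/T = const ⇒ T₂ = 174 K, P₂ = 188 kPa.
W = 0 (no volume change).
ΔU = nCvΔT = 1.91×39.6×(174−349) = -13200 J.
Q = ΔU = -13200 J.

-13200 J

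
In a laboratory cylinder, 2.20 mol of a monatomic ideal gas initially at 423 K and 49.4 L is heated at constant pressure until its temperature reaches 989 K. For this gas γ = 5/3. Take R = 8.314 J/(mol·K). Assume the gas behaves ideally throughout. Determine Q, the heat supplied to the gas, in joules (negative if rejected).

25900 J

P₁ = nRT₁/V₁ = 2.20×8.314×423/49.4 = 157 kPa.
Isobaric: P stays 157 kPa; V/T = const ⇒ T₂ = 989 K, V₂ = 116 L.
W = PΔV = 157×(116−49.4) kPa·L = 10400 J.
ΔU = nCvΔT = 2.20×12.5×(989−423) = 15500 J.
Q = ΔU + W = nCpΔT = 25900 J.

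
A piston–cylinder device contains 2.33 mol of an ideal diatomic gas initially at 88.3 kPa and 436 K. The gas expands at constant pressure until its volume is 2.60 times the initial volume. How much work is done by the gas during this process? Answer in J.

V₁ = nRT₁/P₁ = 2.33×8.314×436/88.3 = 95.7 L.
Isobaric: P stays 88.3 kPa; V/T = const ⇒ T₂ = 1130 K, V₂ = 249 L.
W = PΔV = 88.3×(249−95.7) kPa·L = 13500 J.

13500 J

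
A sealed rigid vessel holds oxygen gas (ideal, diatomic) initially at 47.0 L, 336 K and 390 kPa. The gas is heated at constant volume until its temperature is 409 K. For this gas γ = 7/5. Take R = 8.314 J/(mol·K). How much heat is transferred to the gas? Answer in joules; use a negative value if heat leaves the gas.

9960 J

n = P₁V₁/(RT₁) = 390×47.0/(8.314×336) = 6.56 mol.
Isochoric: V stays 47.0 L; P/T = const ⇒ T₂ = 409 K, P₂ = 475 kPa.
W = 0 (no volume change).
ΔU = nCvΔT = 6.56×20.8×(409−336) = 9960 J.
Q = ΔU = 9960 J.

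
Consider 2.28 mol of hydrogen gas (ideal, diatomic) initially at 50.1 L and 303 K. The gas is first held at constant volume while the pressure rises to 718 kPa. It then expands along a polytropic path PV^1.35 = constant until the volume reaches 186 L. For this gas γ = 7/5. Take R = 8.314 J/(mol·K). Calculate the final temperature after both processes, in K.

P₁ = nRT₁/V₁ = 2.28×8.314×303/50.1 = 115 kPa.
Step 1 — Isochoric: V stays 50.1 L; P/T = const ⇒ T₂ = 1900 K, P₂ = 718 kPa.
W = 0 (no volume change).
ΔU = nCvΔT = 2.28×20.8×(1900−303) = 75600 J.
Q = ΔU = 75600 J.
State after step 1: P = 718 kPa, V = 50.1 L, T = 1900 K.
Step 2 — Polytropic n=1.35: T₂ = T₁(V₁/V₂)^(n−1) = 1900×(0.269)^0.35 = 1200 K; P₂ = P₁(V₁/V₂)^n = 122 kPa.
W = (P₁V₁−P₂V₂)/(n−1) = (718×50.1−122×186)/0.35 = 37800 J.
ΔU = nCvΔT = 2.28×20.8×(1200−1900) = -33100 J.
Q = ΔU + W = 4730 J.
Net over both steps: W = 37800 J, Q = 80300 J, ΔU = 42500 J.

1200 K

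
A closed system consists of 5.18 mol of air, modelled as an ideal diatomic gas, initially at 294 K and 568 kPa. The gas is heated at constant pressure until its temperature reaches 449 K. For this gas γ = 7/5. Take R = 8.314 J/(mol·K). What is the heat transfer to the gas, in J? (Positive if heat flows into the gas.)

23400 J

V₁ = nRT₁/P₁ = 5.18×8.314×294/568 = 22.3 L.
Isobaric: P stays 568 kPa; V/T = const ⇒ T₂ = 449 K, V₂ = 34.0 L.
W = PΔV = 568×(34.0−22.3) kPa·L = 6680 J.
ΔU = nCvΔT = 5.18×20.8×(449−294) = 16700 J.
Q = ΔU + W = nCpΔT = 23400 J.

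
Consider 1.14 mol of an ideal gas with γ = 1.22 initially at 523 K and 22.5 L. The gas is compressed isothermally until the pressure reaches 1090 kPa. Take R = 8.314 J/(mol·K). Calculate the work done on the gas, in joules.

P₁ = nRT₁/V₁ = 1.14×8.314×523/22.5 = 220 kPa.
Isothermal: T stays 523 K; PV = const ⇒ V₂ = 4.55 L, P₂ = 1090 kPa.
W = nRT ln(V₂/V₁) = 1.14×8.314×523×ln(0.202) = -7930 J.
Work done on the gas = −W_by = 7930 J.

7930 J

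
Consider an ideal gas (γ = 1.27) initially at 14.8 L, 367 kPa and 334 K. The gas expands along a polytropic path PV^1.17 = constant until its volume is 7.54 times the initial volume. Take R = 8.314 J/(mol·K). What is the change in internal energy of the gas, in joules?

-5850 J

n = P₁V₁/(RT₁) = 367×14.8/(8.314×334) = 1.96 mol.
Polytropic n=1.17: T₂ = T₁(V₁/V₂)^(n−1) = 334×(0.133)^0.17 = 237 K; P₂ = P₁(V₁/V₂)^n = 34.5 kPa.
For an ideal gas ΔU = nCvΔT with Cv = R/(γ−1) = 30.8 J/(mol·K).
ΔU = 1.96×30.8×(237−334) = -5850 J.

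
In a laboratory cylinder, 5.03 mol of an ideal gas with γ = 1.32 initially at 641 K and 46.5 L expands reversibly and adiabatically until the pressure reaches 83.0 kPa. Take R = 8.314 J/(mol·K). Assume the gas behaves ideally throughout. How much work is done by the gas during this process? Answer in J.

P₁ = nRT₁/V₁ = 5.03×8.314×641/46.5 = 576 kPa.
Adiabatic: T₂/T₁ = (P₂/P₁)^((γ−1)/γ) ⇒ T₂ = 641×(0.144)^0.242 = 401 K; V₂ = 202 L.
ΔU = nCvΔT = 5.03×26.0×(401−641) = -31400 J.
Q = 0 for an adiabatic process, so W = −ΔU = 31400 J.

31400 J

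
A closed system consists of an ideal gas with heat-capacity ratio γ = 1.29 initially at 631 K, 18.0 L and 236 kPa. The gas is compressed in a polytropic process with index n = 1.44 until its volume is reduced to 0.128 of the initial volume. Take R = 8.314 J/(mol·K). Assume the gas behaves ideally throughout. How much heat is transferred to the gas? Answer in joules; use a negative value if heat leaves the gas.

7340 J

n = P₁V₁/(RT₁) = 236×18.0/(8.314×631) = 0.810 mol.
Polytropic n=1.44: T₂ = T₁(V₁/V₂)^(n−1) = 631×(7.81)^0.44 = 1560 K; P₂ = P₁(V₁/V₂)^n = 4560 kPa.
W = (P₁V₁−P₂V₂)/(n−1) = (236×18.0−4560×2.30)/0.44 = -14200 J.
ΔU = nCvΔT = 0.810×28.7×(1560−631) = 21500 J.
Q = ΔU + W = 7340 J.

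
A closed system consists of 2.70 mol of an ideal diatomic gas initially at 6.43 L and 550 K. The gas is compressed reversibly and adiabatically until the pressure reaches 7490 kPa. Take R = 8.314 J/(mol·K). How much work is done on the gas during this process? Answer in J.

P₁ = nRT₁/V₁ = 2.70×8.314×550/6.43 = 1920 kPa.
Adiabatic: T₂/T₁ = (P₂/P₁)^((γ−1)/γ) ⇒ T₂ = 550×(3.90)^0.286 = 811 K; V₂ = 2.43 L.
ΔU = nCvΔT = 2.70×20.8×(811−550) = 14700 J.
Q = 0 for an adiabatic process, so W = −ΔU = -14700 J.
Work done on the gas = −W_by = 14700 J.

14700 J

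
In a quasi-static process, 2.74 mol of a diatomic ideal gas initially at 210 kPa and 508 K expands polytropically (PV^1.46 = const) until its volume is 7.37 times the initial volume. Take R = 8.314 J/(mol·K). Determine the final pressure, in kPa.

V₁ = nRT₁/P₁ = 2.74×8.314×508/210 = 55.1 L.
Polytropic n=1.46: T₂ = T₁(V₁/V₂)^(n−1) = 508×(0.136)^0.46 = 203 K; P₂ = P₁(V₁/V₂)^n = 11.4 kPa.

11.4 kPa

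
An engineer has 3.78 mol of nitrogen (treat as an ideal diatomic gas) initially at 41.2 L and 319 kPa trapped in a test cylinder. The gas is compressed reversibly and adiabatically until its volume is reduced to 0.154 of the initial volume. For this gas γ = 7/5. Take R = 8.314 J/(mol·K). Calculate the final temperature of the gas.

T₁ = P₁V₁/(nR) = 319×41.2/(3.78×8.314) = 418 K.
Adiabatic: TV^(γ−1) = const ⇒ T₂ = 418×(6.49)^0.400 = 884 K; PV^γ = const ⇒ P₂ = 4380 kPa.

884 K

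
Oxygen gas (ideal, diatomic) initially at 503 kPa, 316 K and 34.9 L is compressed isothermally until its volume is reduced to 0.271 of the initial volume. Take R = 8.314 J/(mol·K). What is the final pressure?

Isothermal: T stays 316 K; PV = const ⇒ V₂ = 9.46 L, P₂ = 1860 kPa.

1860 kPa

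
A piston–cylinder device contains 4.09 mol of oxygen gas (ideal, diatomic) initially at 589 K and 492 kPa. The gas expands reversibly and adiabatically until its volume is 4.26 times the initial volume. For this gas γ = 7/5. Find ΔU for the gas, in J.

-22000 J

V₁ = nRT₁/P₁ = 4.09×8.314×589/492 = 40.7 L.
Adiabatic: TV^(γ−1) = const ⇒ T₂ = 589×(0.235)^0.400 = 330 K; PV^γ = const ⇒ P₂ = 64.7 kPa.
For an ideal gas ΔU = nCvΔT with Cv = (5/2)R = 20.8 J/(mol·K).
ΔU = 4.09×20.8×(330−589) = -22000 J.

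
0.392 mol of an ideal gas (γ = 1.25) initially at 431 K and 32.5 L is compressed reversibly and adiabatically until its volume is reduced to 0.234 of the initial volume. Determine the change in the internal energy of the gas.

P₁ = nRT₁/V₁ = 0.392×8.314×431/32.5 = 43.2 kPa.
Adiabatic: TV^(γ−1) = const ⇒ T₂ = 431×(4.27)^0.250 = 620 K; PV^γ = const ⇒ P₂ = 266 kPa.
For an ideal gas ΔU = nCvΔT with Cv = R/(γ−1) = 33.3 J/(mol·K).
ΔU = 0.392×33.3×(620−431) = 2460 J.

2460 J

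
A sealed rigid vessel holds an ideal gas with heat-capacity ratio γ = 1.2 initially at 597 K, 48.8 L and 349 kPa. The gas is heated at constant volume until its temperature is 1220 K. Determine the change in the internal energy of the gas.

n = P₁V₁/(RT₁) = 349×48.8/(8.314×597) = 3.43 mol.
Isochoric: V stays 48.8 L; P/T = const ⇒ T₂ = 1220 K, P₂ = 713 kPa.
For an ideal gas ΔU = nCvΔT with Cv = R/(γ−1) = 41.6 J/(mol·K).
ΔU = 3.43×41.6×(1220−597) = 88900 J.

88900 J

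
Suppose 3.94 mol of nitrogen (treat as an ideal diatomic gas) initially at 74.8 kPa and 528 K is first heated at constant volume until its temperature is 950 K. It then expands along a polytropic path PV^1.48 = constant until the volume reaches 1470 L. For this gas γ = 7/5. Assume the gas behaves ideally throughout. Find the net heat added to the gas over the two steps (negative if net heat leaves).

26900 J

V₁ = nRT₁/P₁ = 3.94×8.314×528/74.8 = 231 L.
Step 1 — Isochoric: V stays 231 L; P/T = const ⇒ T₂ = 950 K, P₂ = 135 kPa.
W = 0 (no volume change).
ΔU = nCvΔT = 3.94×20.8×(950−528) = 34600 J.
Q = ΔU = 34600 J.
State after step 1: P = 135 kPa, V = 231 L, T = 950 K.
Step 2 — Polytropic n=1.48: T₂ = T₁(V₁/V₂)^(n−1) = 950×(0.157)^0.48 = 391 K; P₂ = P₁(V₁/V₂)^n = 8.71 kPa.
W = (P₁V₁−P₂V₂)/(n−1) = (135×231−8.71×1470)/0.48 = 38200 J.
ΔU = nCvΔT = 3.94×20.8×(391−950) = -45800 J.
Q = ΔU + W = -7630 J.
Net over both steps: W = 38200 J, Q = 26900 J, ΔU = -11200 J.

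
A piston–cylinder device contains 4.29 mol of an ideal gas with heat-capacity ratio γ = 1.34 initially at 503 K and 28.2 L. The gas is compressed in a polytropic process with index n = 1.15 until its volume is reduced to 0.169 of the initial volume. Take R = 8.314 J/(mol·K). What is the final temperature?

657 K

P₁ = nRT₁/V₁ = 4.29×8.314×503/28.2 = 636 kPa.
Polytropic n=1.15: T₂ = T₁(V₁/V₂)^(n−1) = 503×(5.92)^0.15 = 657 K; P₂ = P₁(V₁/V₂)^n = 4910 kPa.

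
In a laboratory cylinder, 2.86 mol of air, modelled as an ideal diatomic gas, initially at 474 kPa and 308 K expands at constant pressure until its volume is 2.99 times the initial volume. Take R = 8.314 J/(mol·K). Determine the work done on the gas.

V₁ = nRT₁/P₁ = 2.86×8.314×308/474 = 15.5 L.
Isobaric: P stays 474 kPa; V/T = const ⇒ T₂ = 921 K, V₂ = 46.2 L.
W = PΔV = 474×(46.2−15.5) kPa·L = 14600 J.
Work done on the gas = −W_by = -14600 J.

-14600 J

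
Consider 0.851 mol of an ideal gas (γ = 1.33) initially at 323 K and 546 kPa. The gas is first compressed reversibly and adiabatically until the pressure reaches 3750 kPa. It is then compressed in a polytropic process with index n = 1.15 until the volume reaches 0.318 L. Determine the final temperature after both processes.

V₁ = nRT₁/P₁ = 0.851×8.314×323/546 = 4.19 L.
Step 1 — Adiabatic: T₂/T₁ = (P₂/P₁)^((γ−1)/γ) ⇒ T₂ = 323×(6.87)^0.248 = 521 K; V₂ = 0.983 L.
ΔU = nCvΔT = 0.851×25.2×(521−323) = 4250 J.
Q = 0 for an adiabatic process, so W = −ΔU = -4250 J.
State after step 1: P = 3750 kPa, V = 0.983 L, T = 521 K.
Step 2 — Polytropic n=1.15: T₂ = T₁(V₁/V₂)^(n−1) = 521×(3.09)^0.15 = 617 K; P₂ = P₁(V₁/V₂)^n = 13700 kPa.
W = (P₁V₁−P₂V₂)/(n−1) = (3750×0.983−13700×0.318)/0.15 = -4530 J.
ΔU = nCvΔT = 0.851×25.2×(617−521) = 2060 J.
Q = ΔU + W = -2470 J.
Net over both steps: W = -8780 J, Q = -2470 J, ΔU = 6310 J.

617 K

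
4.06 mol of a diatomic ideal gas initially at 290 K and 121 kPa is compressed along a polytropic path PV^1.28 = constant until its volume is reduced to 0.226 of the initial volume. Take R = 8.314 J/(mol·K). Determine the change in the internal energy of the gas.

12600 J

V₁ = nRT₁/P₁ = 4.06×8.314×290/121 = 80.9 L.
Polytropic n=1.28: T₂ = T₁(V₁/V₂)^(n−1) = 290×(4.42)^0.28 = 440 K; P₂ = P₁(V₁/V₂)^n = 812 kPa.
For an ideal gas ΔU = nCvΔT with Cv = (5/2)R = 20.8 J/(mol·K).
ΔU = 4.06×20.8×(440−290) = 12600 J.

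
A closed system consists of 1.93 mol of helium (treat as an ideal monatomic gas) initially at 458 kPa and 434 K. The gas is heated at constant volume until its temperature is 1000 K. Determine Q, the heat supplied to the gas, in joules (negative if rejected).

13600 J

V₁ = nRT₁/P₁ = 1.93×8.314×434/458 = 15.2 L.
Isochoric: V stays 15.2 L; P/T = const ⇒ T₂ = 1000 K, P₂ = 1060 kPa.
W = 0 (no volume change).
ΔU = nCvΔT = 1.93×12.5×(1000−434) = 13600 J.
Q = ΔU = 13600 J.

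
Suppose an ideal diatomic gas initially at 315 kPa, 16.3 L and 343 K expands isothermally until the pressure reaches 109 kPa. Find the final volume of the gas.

47.1 L

Isothermal: T stays 343 K; PV = const ⇒ V₂ = 47.1 L, P₂ = 109 kPa.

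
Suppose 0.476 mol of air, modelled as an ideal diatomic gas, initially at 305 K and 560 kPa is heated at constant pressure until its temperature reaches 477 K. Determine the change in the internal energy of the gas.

1700 J

V₁ = nRT₁/P₁ = 0.476×8.314×305/560 = 2.16 L.
Isobaric: P stays 560 kPa; V/T = const ⇒ T₂ = 477 K, V₂ = 3.37 L.
For an ideal gas ΔU = nCvΔT with Cv = (5/2)R = 20.8 J/(mol·K).
ΔU = 0.476×20.8×(477−305) = 1700 J.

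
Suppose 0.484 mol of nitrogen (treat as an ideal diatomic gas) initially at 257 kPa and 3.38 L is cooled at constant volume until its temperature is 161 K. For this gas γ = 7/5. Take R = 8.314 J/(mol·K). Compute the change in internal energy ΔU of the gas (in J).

-552 J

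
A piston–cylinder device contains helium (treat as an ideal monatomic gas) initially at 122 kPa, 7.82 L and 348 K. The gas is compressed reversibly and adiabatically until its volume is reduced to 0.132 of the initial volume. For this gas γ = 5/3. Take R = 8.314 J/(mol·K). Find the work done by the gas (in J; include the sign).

-4090 J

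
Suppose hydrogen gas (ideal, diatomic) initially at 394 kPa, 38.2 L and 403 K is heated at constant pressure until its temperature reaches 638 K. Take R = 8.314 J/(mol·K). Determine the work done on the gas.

n = P₁V₁/(RT₁) = 394×38.2/(8.314×403) = 4.49 mol.
Isobaric: P stays 394 kPa; V/T = const ⇒ T₂ = 638 K, V₂ = 60.5 L.
W = PΔV = 394×(60.5−38.2) kPa·L = 8780 J.
Work done on the gas = −W_by = -8780 J.

-8780 J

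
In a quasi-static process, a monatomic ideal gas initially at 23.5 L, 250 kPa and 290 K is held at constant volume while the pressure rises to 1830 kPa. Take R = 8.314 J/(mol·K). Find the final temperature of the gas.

2120 K

Isochoric: V stays 23.5 L; P/T = const ⇒ T₂ = 2120 K, P₂ = 1830 kPa.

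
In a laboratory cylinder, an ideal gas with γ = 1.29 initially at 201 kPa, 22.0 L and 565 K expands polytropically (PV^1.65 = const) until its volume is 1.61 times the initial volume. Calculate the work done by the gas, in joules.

n = P₁V₁/(RT₁) = 201×22.0/(8.314×565) = 0.941 mol.
Polytropic n=1.65: T₂ = T₁(V₁/V₂)^(n−1) = 565×(0.621)^0.65 = 415 K; P₂ = P₁(V₁/V₂)^n = 91.6 kPa.
W = (P₁V₁−P₂V₂)/(n−1) = (201×22.0−91.6×35.4)/0.65 = 1810 J.

1810 J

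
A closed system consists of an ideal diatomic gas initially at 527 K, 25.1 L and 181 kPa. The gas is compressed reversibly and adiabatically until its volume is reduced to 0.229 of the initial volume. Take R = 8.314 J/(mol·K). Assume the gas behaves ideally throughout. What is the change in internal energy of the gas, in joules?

9120 J

n = P₁V₁/(RT₁) = 181×25.1/(8.314×527) = 1.04 mol.
Adiabatic: TV^(γ−1) = const ⇒ T₂ = 527×(4.37)^0.400 = 950 K; PV^γ = const ⇒ P₂ = 1430 kPa.
For an ideal gas ΔU = nCvΔT with Cv = (5/2)R = 20.8 J/(mol·K).
ΔU = 1.04×20.8×(950−527) = 9120 J.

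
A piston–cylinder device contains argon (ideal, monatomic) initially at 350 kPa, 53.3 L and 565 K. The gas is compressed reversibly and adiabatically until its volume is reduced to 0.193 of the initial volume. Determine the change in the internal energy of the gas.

n = P₁V₁/(RT₁) = 350×53.3/(8.314×565) = 3.97 mol.
Adiabatic: TV^(γ−1) = const ⇒ T₂ = 565×(5.18)^0.667 = 1690 K; PV^γ = const ⇒ P₂ = 5430 kPa.
For an ideal gas ΔU = nCvΔT with Cv = (3/2)R = 12.5 J/(mol·K).
ΔU = 3.97×12.5×(1690−565) = 55800 J.

55800 J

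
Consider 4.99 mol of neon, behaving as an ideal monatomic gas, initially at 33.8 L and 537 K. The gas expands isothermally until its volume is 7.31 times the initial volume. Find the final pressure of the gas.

P₁ = nRT₁/V₁ = 4.99×8.314×537/33.8 = 659 kPa.
Isothermal: T stays 537 K; PV = const ⇒ V₂ = 247 L, P₂ = 90.2 kPa.

90.2 kPa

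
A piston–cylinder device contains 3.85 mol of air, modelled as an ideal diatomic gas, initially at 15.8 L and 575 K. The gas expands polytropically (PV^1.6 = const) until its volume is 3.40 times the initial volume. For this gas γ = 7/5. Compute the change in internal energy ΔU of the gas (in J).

-23900 J

P₁ = nRT₁/V₁ = 3.85×8.314×575/15.8 = 1160 kPa.
Polytropic n=1.6: T₂ = T₁(V₁/V₂)^(n−1) = 575×(0.294)^0.60 = 276 K; P₂ = P₁(V₁/V₂)^n = 164 kPa.
For an ideal gas ΔU = nCvΔT with Cv = (5/2)R = 20.8 J/(mol·K).
ΔU = 3.85×20.8×(276−575) = -23900 J.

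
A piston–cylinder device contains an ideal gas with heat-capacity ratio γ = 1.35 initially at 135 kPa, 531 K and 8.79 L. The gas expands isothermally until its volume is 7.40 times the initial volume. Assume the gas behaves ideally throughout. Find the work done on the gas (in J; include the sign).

-2380 J

n = P₁V₁/(RT₁) = 135×8.79/(8.314×531) = 0.269 mol.
Isothermal: T stays 531 K; PV = const ⇒ V₂ = 65.0 L, P₂ = 18.2 kPa.
W = nRT ln(V₂/V₁) = 0.269×8.314×531×ln(7.40) = 2380 J.
Work done on the gas = −W_by = -2380 J.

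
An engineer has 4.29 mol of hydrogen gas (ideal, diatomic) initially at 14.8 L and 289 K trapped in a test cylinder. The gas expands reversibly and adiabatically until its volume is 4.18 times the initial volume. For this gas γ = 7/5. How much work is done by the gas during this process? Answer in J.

P₁ = nRT₁/V₁ = 4.29×8.314×289/14.8 = 696 kPa.
Adiabatic: TV^(γ−1) = const ⇒ T₂ = 289×(0.239)^0.400 = 163 K; PV^γ = const ⇒ P₂ = 94.0 kPa.
ΔU = nCvΔT = 4.29×20.8×(163−289) = -11200 J.
Q = 0 for an adiabatic process, so W = −ΔU = 11200 J.

11200 J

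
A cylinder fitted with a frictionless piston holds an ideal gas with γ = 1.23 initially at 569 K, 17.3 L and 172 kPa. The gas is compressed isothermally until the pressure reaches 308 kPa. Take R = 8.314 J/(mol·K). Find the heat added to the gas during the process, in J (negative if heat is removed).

-1730 J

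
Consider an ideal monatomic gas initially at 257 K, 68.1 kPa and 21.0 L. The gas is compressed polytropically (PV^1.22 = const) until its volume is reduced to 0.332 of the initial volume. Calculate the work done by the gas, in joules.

-1780 J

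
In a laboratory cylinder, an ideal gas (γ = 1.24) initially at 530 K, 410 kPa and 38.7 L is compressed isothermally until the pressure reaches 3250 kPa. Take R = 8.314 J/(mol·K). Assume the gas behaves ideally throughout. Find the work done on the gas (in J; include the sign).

32800 J

n = P₁V₁/(RT₁) = 410×38.7/(8.314×530) = 3.60 mol.
Isothermal: T stays 530 K; PV = const ⇒ V₂ = 4.88 L, P₂ = 3250 kPa.
W = nRT ln(V₂/V₁) = 3.60×8.314×530×ln(0.126) = -32800 J.
Work done on the gas = −W_by = 32800 J.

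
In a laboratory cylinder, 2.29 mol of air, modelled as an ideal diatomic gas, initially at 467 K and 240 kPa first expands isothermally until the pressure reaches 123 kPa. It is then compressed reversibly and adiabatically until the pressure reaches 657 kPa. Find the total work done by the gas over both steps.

V₁ = nRT₁/P₁ = 2.29×8.314×467/240 = 37.0 L.
Step 1 — Isothermal: T stays 467 K; PV = const ⇒ V₂ = 72.3 L, P₂ = 123 kPa.
ΔU = 0 (ideal gas, T constant).
W = nRT ln(V₂/V₁) = 2.29×8.314×467×ln(1.95) = 5940 J.
Q = ΔU + W = 5940 J.
State after step 1: P = 123 kPa, V = 72.3 L, T = 467 K.
Step 2 — Adiabatic: T₂/T₁ = (P₂/P₁)^((γ−1)/γ) ⇒ T₂ = 467×(5.34)^0.286 = 754 K; V₂ = 21.8 L.
ΔU = nCvΔT = 2.29×20.8×(754−467) = 13600 J.
Q = 0 for an adiabatic process, so W = −ΔU = -13600 J.
Net over both steps: W = -7700 J, Q = 5940 J, ΔU = 13600 J.

-7700 J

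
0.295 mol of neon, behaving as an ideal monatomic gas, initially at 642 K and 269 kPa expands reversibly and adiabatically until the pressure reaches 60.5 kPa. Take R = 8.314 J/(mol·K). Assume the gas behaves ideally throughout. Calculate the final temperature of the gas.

V₁ = nRT₁/P₁ = 0.295×8.314×642/269 = 5.85 L.
Adiabatic: T₂/T₁ = (P₂/P₁)^((γ−1)/γ) ⇒ T₂ = 642×(0.225)^0.400 = 353 K; V₂ = 14.3 L.

353 K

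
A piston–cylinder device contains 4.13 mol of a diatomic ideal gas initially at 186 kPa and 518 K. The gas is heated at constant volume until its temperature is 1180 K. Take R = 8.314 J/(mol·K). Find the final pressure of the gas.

V₁ = nRT₁/P₁ = 4.13×8.314×518/186 = 95.6 L.
Isochoric: V stays 95.6 L; P/T = const ⇒ T₂ = 1180 K, P₂ = 424 kPa.

424 kPa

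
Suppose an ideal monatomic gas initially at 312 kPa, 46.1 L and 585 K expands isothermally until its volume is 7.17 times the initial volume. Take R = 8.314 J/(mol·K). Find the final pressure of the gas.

Isothermal: T stays 585 K; PV = const ⇒ V₂ = 331 L, P₂ = 43.5 kPa.

43.5 kPa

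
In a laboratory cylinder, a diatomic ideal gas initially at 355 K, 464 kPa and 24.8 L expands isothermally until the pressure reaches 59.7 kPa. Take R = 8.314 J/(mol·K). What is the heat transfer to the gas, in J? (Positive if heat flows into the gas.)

23600 J

n = P₁V₁/(RT₁) = 464×24.8/(8.314×355) = 3.90 mol.
Isothermal: T stays 355 K; PV = const ⇒ V₂ = 193 L, P₂ = 59.7 kPa.
ΔU = 0 (ideal gas, T constant).
W = nRT ln(V₂/V₁) = 3.90×8.314×355×ln(7.77) = 23600 J.
Q = ΔU + W = 23600 J.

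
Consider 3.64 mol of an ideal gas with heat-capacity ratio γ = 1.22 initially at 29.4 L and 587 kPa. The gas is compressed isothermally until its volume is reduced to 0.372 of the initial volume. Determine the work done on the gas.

17100 J

T₁ = P₁V₁/(nR) = 587×29.4/(3.64×8.314) = 570 K.
Isothermal: T stays 570 K; PV = const ⇒ V₂ = 10.9 L, P₂ = 1580 kPa.
W = nRT ln(V₂/V₁) = 3.64×8.314×570×ln(0.372) = -17100 J.
Work done on the gas = −W_by = 17100 J.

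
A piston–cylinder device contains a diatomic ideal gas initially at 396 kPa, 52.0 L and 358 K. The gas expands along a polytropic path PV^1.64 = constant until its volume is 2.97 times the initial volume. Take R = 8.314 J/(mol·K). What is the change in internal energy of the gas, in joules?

-25800 J

n = P₁V₁/(RT₁) = 396×52.0/(8.314×358) = 6.92 mol.
Polytropic n=1.64: T₂ = T₁(V₁/V₂)^(n−1) = 358×(0.337)^0.64 = 178 K; P₂ = P₁(V₁/V₂)^n = 66.4 kPa.
For an ideal gas ΔU = nCvΔT with Cv = (5/2)R = 20.8 J/(mol·K).
ΔU = 6.92×20.8×(178−358) = -25800 J.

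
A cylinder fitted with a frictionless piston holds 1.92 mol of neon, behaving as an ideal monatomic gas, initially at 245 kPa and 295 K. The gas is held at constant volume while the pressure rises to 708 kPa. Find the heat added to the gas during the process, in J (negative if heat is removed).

13300 J

V₁ = nRT₁/P₁ = 1.92×8.314×295/245 = 19.2 L.
Isochoric: V stays 19.2 L; P/T = const ⇒ T₂ = 852 K, P₂ = 708 kPa.
W = 0 (no volume change).
ΔU = nCvΔT = 1.92×12.5×(852−295) = 13300 J.
Q = ΔU = 13300 J.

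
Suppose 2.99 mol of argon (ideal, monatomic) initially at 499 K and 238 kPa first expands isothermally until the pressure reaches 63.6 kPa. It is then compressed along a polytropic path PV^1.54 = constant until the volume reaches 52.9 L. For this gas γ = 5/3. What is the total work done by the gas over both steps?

-7130 J

V₁ = nRT₁/P₁ = 2.99×8.314×499/238 = 52.1 L.
Step 1 — Isothermal: T stays 499 K; PV = const ⇒ V₂ = 195 L, P₂ = 63.6 kPa.
ΔU = 0 (ideal gas, T constant).
W = nRT ln(V₂/V₁) = 2.99×8.314×499×ln(3.74) = 16400 J.
Q = ΔU + W = 16400 J.
State after step 1: P = 63.6 kPa, V = 195 L, T = 499 K.
Step 2 — Polytropic n=1.54: T₂ = T₁(V₁/V₂)^(n−1) = 499×(3.69)^0.54 = 1010 K; P₂ = P₁(V₁/V₂)^n = 474 kPa.
W = (P₁V₁−P₂V₂)/(n−1) = (63.6×195−474×52.9)/0.54 = -23500 J.
ΔU = nCvΔT = 2.99×12.5×(1010−499) = 19000 J.
Q = ΔU + W = -4470 J.
Net over both steps: W = -7130 J, Q = 11900 J, ΔU = 19000 J.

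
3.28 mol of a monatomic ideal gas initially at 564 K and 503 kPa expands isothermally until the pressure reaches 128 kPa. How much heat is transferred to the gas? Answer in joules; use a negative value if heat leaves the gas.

V₁ = nRT₁/P₁ = 3.28×8.314×564/503 = 30.6 L.
Isothermal: T stays 564 K; PV = const ⇒ V₂ = 120 L, P₂ = 128 kPa.
ΔU = 0 (ideal gas, T constant).
W = nRT ln(V₂/V₁) = 3.28×8.314×564×ln(3.93) = 21000 J.
Q = ΔU + W = 21000 J.

21000 J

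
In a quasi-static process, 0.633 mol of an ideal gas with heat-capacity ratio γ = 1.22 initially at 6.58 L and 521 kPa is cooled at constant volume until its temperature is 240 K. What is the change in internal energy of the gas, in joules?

-9840 J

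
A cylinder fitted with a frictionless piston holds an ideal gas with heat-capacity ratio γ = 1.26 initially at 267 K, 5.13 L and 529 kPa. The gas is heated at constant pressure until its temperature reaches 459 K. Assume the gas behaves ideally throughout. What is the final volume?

Isobaric: P stays 529 kPa; V/T = const ⇒ T₂ = 459 K, V₂ = 8.82 L.

8.82 L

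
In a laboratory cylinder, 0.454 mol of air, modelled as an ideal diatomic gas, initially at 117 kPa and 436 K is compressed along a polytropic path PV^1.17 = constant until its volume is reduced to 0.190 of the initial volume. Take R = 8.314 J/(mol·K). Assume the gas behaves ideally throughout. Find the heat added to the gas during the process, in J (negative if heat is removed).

V₁ = nRT₁/P₁ = 0.454×8.314×436/117 = 14.1 L.
Polytropic n=1.17: T₂ = T₁(V₁/V₂)^(n−1) = 436×(5.26)^0.17 = 578 K; P₂ = P₁(V₁/V₂)^n = 817 kPa.
W = (P₁V₁−P₂V₂)/(n−1) = (117×14.1−817×2.67)/0.17 = -3160 J.
ΔU = nCvΔT = 0.454×20.8×(578−436) = 1340 J.
Q = ΔU + W = -1820 J.

-1820 J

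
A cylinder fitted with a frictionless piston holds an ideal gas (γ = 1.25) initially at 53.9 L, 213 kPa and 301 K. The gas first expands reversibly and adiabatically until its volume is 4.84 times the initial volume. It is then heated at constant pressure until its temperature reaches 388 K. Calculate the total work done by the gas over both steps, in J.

22000 J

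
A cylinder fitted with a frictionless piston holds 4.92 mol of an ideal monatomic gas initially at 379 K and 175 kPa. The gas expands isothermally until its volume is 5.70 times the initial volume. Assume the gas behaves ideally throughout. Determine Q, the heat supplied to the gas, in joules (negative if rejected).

27000 J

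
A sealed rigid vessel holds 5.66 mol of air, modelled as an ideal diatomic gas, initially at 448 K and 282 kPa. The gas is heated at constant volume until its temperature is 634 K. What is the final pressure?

V₁ = nRT₁/P₁ = 5.66×8.314×448/282 = 74.8 L.
Isochoric: V stays 74.8 L; P/T = const ⇒ T₂ = 634 K, P₂ = 399 kPa.

399 kPa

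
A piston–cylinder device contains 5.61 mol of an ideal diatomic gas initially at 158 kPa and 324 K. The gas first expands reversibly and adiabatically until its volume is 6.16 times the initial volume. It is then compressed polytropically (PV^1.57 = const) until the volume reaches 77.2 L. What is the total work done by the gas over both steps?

-8470 J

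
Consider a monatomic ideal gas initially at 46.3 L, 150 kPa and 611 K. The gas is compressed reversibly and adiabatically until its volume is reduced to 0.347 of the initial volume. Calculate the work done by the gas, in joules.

n = P₁V₁/(RT₁) = 150×46.3/(8.314×611) = 1.37 mol.
Adiabatic: TV^(γ−1) = const ⇒ T₂ = 611×(2.88)^0.667 = 1240 K; PV^γ = const ⇒ P₂ = 875 kPa.
ΔU = nCvΔT = 1.37×12.5×(1240−611) = 10700 J.
Q = 0 for an adiabatic process, so W = −ΔU = -10700 J.

-10700 J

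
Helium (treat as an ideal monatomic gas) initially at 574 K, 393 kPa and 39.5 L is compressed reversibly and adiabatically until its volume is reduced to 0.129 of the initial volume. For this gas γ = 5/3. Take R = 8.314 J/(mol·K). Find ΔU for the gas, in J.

67900 J

n = P₁V₁/(RT₁) = 393×39.5/(8.314×574) = 3.25 mol.
Adiabatic: TV^(γ−1) = const ⇒ T₂ = 574×(7.75)^0.667 = 2250 K; PV^γ = const ⇒ P₂ = 11900 kPa.
For an ideal gas ΔU = nCvΔT with Cv = (3/2)R = 12.5 J/(mol·K).
ΔU = 3.25×12.5×(2250−574) = 67900 J.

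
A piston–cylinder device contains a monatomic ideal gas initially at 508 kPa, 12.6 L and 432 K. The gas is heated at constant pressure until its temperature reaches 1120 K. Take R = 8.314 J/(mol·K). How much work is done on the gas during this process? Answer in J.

n = P₁V₁/(RT₁) = 508×12.6/(8.314×432) = 1.78 mol.
Isobaric: P stays 508 kPa; V/T = const ⇒ T₂ = 1120 K, V₂ = 32.7 L.
W = PΔV = 508×(32.7−12.6) kPa·L = 10200 J.
Work done on the gas = −W_by = -10200 J.

-10200 J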